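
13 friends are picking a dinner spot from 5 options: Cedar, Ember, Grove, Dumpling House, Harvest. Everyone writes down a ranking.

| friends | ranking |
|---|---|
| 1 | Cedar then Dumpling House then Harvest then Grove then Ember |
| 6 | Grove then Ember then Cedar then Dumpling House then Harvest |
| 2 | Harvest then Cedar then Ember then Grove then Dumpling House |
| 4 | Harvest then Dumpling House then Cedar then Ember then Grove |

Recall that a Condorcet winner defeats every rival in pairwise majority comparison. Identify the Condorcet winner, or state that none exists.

Head-to-head results (13 friends):
Cedar vs Ember: Cedar is ranked higher on 1+2+4 = 7 ballots, Ember on 6. Cedar wins 7–6.
Cedar vs Grove: 1+2+4 = 7 for Cedar, 6 for Grove — Cedar by 7–6.
Cedar vs Dumpling House: Cedar preferred on 1+6+2 = 9 ballots; Cedar wins 9–4.
Cedar vs Harvest: 7 to 6, Cedar.
Ember vs Grove: 6 to 7, Grove.
Ember vs Dumpling House: Ember preferred on 6+2 = 8 ballots; Ember wins 8–5.
Ember vs Harvest: Ember preferred on 6 ballots; Harvest wins 7–6.
Grove vs Dumpling House: Grove is ranked higher on 6+2 = 8 ballots, Dumpling House on 5. Grove wins 8–5.
Grove vs Harvest: Grove preferred on 6 ballots; Harvest wins 7–6.
Dumpling House vs Harvest: 1+6 = 7 for Dumpling House, 6 for Harvest — Dumpling House by 7–6.
Only Cedar has no losses; Cedar is the Condorcet winner.

Cedar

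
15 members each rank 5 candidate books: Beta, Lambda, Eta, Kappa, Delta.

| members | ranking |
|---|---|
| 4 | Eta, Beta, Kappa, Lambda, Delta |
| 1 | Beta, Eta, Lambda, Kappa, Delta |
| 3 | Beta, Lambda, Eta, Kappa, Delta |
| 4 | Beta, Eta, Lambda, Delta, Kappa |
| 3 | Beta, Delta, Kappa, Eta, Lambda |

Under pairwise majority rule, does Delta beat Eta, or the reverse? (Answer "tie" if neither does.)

Ballots ranking Delta above Eta: 3.
Ballots ranking Eta above Delta: 15 − 3 = 12.
Eta wins the head-to-head 12–3.

Eta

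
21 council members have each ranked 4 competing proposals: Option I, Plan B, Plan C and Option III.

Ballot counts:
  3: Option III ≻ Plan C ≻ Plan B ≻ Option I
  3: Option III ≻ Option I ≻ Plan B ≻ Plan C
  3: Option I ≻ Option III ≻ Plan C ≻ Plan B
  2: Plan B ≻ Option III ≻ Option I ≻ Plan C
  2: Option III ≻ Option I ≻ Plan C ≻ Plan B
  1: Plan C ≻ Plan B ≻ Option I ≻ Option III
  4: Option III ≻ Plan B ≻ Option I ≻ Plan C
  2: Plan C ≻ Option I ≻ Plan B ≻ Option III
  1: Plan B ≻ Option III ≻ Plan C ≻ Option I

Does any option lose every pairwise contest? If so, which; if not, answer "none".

Pairwise majorities:
Option I vs Plan B: 10 to 11, Plan B.
Option I vs Plan C: 14 to 7, Option I.
Option I vs Option III: Option III, 15–6.
Plan B–Plan C: Plan C 11–10.
Plan B vs Option III: Option III, 15–6.
Plan C vs Option III: Option III wins 18–3.
Every option wins at least one matchup (Option I beats Plan C; Plan B beats Option I; Plan C beats Plan B; Option III beats Option I), so there is no Condorcet loser.

none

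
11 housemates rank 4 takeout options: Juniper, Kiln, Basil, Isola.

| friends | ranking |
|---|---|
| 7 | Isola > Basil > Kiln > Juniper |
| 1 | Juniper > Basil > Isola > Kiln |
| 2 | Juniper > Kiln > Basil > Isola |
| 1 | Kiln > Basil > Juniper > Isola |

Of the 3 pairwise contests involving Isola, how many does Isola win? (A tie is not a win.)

Isola against each rival (11 friends):
Isola vs Juniper: Isola is ranked higher on 7 ballots, Juniper on 4. Isola wins 7–4.
Isola vs Kiln: Isola is ranked higher on 7+1 = 8 ballots, Kiln on 3. Isola wins 8–3.
Isola vs Basil: Isola, 7–4.
Isola beats Juniper, Kiln, Basil — 3 pairwise wins.

3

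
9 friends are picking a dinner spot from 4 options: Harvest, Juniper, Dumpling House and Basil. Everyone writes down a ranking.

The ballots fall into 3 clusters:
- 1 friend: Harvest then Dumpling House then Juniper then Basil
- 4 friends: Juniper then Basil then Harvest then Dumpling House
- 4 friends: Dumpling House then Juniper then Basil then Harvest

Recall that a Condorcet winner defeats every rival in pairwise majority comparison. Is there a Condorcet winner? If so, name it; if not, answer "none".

Check each pair by majority over 9 ballots:
Harvest vs Juniper: 1 to 8, Juniper.
Harvest vs Dumpling House: 5 to 4, Harvest.
Harvest vs Basil: 1 for Harvest, 8 for Basil — Basil by 8–1.
Juniper vs Dumpling House: Juniper preferred on 4 ballots; Dumpling House wins 5–4.
Juniper vs Basil: Juniper preferred on 1+4+4 = 9 ballots; Juniper wins 9–0.
Dumpling House vs Basil: 1+4 = 5 for Dumpling House, 4 for Basil — Dumpling House by 5–4.
Every restaurant loses at least once (Harvest loses to Juniper; Juniper loses to Dumpling House; Dumpling House loses to Harvest; Basil loses to Juniper). The majority relation contains the cycle Harvest → Dumpling House → Juniper → Harvest, so there is no Condorcet winner.

none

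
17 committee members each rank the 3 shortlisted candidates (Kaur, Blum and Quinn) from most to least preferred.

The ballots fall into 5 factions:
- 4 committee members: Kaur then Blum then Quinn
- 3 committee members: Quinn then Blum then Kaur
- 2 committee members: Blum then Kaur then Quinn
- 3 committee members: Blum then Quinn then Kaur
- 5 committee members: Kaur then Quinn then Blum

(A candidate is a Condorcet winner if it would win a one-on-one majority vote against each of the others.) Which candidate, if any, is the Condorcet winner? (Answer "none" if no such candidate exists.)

Kaur

Check each pair by majority over 17 ballots:
Kaur vs Blum: Kaur is ranked higher on 4+5 = 9 ballots, Blum on 8. Kaur wins 9–8.
Kaur vs Quinn: Kaur preferred on 4+2+5 = 11 ballots; Kaur wins 11–6.
Blum vs Quinn: 9 to 8, Blum.
Kaur defeats every rival head-to-head and is the Condorcet winner.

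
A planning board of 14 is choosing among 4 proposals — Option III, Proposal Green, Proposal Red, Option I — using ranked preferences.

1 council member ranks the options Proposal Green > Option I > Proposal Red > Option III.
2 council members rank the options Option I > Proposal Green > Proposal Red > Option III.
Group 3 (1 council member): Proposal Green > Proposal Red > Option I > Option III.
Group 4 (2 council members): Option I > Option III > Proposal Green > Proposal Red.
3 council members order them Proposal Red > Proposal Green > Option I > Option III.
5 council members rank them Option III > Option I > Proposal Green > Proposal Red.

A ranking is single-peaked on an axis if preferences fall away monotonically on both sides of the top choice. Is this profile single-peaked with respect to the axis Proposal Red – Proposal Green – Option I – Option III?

Axis positions: Proposal Red=1, Proposal Green=2, Option I=3, Option III=4.
Group 1 (peak Proposal Green at position 2): ranking walks positions 2-3-1-4, expanding outward from the peak — single-peaked.
Group 2 (peak Option I at position 3): ranking walks positions 3-2-1-4, expanding outward from the peak — single-peaked.
Group 3 (peak Proposal Green at position 2): ranking walks positions 2-1-3-4, expanding outward from the peak — single-peaked.
Group 4 (peak Option I at position 3): ranking walks positions 3-4-2-1, expanding outward from the peak — single-peaked.
Group 5 (peak Proposal Red at position 1): ranking walks positions 1-2-3-4, expanding outward from the peak — single-peaked.
Group 6 (peak Option III at position 4): ranking walks positions 4-3-2-1, expanding outward from the peak — single-peaked.
Every ranking is single-peaked on this axis.

yes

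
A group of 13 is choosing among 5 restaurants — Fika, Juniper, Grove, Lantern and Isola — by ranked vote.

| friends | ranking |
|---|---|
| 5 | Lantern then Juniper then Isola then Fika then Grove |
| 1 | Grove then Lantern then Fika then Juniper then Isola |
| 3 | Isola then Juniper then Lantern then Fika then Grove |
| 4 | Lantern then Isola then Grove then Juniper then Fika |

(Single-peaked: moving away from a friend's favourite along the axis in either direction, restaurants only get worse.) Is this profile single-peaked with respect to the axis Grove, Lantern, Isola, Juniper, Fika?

no

Axis positions: Grove=1, Lantern=2, Isola=3, Juniper=4, Fika=5.
Cluster 1: ranking walks positions 2-4-3-5-1; Juniper is ranked above Isola even though Isola lies between Juniper and the peak Lantern on the axis — preferences dip and rise again. Not single-peaked.
Cluster 2: ranking walks positions 1-2-5-4-3; Fika is ranked above Isola even though Isola lies between Fika and the peak Grove on the axis — preferences dip and rise again. Not single-peaked.
Cluster 3 (peak Isola at position 3): ranking walks positions 3-4-2-5-1, expanding outward from the peak — single-peaked.
Cluster 4 (peak Lantern at position 2): ranking walks positions 2-3-1-4-5, expanding outward from the peak — single-peaked.
Cluster 1 violates single-peakedness, so the profile is not single-peaked on this axis.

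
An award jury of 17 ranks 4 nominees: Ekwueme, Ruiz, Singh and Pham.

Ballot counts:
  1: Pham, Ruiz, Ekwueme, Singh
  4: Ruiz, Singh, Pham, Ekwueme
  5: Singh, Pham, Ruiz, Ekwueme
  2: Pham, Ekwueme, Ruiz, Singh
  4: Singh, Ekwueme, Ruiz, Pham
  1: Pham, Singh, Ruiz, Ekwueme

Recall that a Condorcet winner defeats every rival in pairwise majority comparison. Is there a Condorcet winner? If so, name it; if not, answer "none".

Head-to-head results (17 jurors):
Ekwueme vs Ruiz: 6 to 11, Ruiz.
Ekwueme vs Singh: 1+2 = 3 for Ekwueme, 14 for Singh — Singh by 14–3.
Ekwueme vs Pham: Ekwueme is ranked higher on 4 ballots, Pham on 13. Pham wins 13–4.
Ruiz vs Singh: Ruiz preferred on 1+4+2 = 7 ballots; Singh wins 10–7.
Ruiz vs Pham: Ruiz preferred on 4+4 = 8 ballots; Pham wins 9–8.
Singh vs Pham: Singh preferred on 4+5+4 = 13 ballots; Singh wins 13–4.
Only Singh has no losses; Singh is the Condorcet winner.

Singh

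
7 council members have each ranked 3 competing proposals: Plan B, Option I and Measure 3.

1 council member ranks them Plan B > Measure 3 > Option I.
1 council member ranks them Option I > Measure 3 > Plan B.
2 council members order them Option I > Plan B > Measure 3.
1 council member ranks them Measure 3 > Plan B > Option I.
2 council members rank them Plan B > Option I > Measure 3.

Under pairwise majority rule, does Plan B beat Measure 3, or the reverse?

Ballots ranking Plan B above Measure 3: 1 + 2 + 2 = 5.
Ballots ranking Measure 3 above Plan B: 7 − 5 = 2.
Plan B wins the head-to-head 5–2.

Plan B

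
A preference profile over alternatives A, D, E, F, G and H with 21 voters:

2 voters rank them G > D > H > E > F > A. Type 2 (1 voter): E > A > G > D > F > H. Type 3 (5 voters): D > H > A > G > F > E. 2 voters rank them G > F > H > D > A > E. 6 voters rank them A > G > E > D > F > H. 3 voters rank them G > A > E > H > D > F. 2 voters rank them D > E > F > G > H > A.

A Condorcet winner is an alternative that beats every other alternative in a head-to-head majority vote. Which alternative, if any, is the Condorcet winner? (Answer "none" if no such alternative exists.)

none

Pairwise majorities:
A vs D: 10 to 11, D.
A vs E: A is ranked higher on 5+2+6+3 = 16 ballots, E on 5. A wins 16–5.
A vs F: 15 to 6, A.
A vs G: 1+5+6 = 12 for A, 9 for G — A by 12–9.
A vs H: A is ranked higher on 1+6+3 = 10 ballots, H on 11. H wins 11–10.
D vs E: D is ranked higher on 2+5+2+2 = 11 ballots, E on 10. D wins 11–10.
D vs F: D is ranked higher on 2+1+5+6+3+2 = 19 ballots, F on 2. D wins 19–2.
D vs G: 5+2 = 7 for D, 14 for G — G by 14–7.
D vs H: D preferred on 2+1+5+6+2 = 16 ballots; D wins 16–5.
E vs F: E is ranked higher on 2+1+6+3+2 = 14 ballots, F on 7. E wins 14–7.
E vs G: 1+2 = 3 for E, 18 for G — G by 18–3.
E vs H: E is ranked higher on 1+6+3+2 = 12 ballots, H on 9. E wins 12–9.
F vs G: F preferred on 2 ballots; G wins 19–2.
F vs H: 1+2+6+2 = 11 for F, 10 for H — F by 11–10.
G vs H: 2+1+2+6+3+2 = 16 for G, 5 for H — G by 16–5.
Each alternative drops at least one matchup (A loses to D; D loses to G; E loses to A; F loses to A; G loses to A; H loses to D); the cycle A → E → H → A rules out a Condorcet winner.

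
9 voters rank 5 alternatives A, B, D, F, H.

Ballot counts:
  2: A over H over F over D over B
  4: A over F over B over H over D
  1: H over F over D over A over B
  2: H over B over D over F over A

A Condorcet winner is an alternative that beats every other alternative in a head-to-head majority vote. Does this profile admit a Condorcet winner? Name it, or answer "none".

A

Pairwise majorities:
A vs B: A is ranked higher on 2+4+1 = 7 ballots, B on 2. A wins 7–2.
A vs D: A preferred on 2+4 = 6 ballots; A wins 6–3.
A vs F: A wins 6–3.
A vs H: A wins 6–3.
B vs D: B is ranked higher on 4+2 = 6 ballots, D on 3. B wins 6–3.
B vs F: F, 7–2.
B vs H: B is ranked higher on 4 ballots, H on 5. H wins 5–4.
D vs F: D is ranked higher on 2 ballots, F on 7. F wins 7–2.
D vs H: 0 to 9, H.
F vs H: H wins 5–4.
Only A has no losses; A is the Condorcet winner.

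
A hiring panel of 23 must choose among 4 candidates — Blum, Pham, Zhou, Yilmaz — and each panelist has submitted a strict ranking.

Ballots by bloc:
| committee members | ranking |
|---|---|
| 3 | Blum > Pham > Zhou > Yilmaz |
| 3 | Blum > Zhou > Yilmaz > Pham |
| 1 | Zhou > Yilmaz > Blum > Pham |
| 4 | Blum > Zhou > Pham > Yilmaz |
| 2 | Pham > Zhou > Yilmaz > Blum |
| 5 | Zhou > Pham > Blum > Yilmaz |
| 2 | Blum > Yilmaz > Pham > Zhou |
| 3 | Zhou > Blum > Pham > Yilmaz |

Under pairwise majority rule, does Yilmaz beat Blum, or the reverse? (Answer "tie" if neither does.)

Blum

Ballots ranking Yilmaz above Blum: 1 + 2 = 3.
Ballots ranking Blum above Yilmaz: 23 − 3 = 20.
Blum wins the head-to-head 20–3.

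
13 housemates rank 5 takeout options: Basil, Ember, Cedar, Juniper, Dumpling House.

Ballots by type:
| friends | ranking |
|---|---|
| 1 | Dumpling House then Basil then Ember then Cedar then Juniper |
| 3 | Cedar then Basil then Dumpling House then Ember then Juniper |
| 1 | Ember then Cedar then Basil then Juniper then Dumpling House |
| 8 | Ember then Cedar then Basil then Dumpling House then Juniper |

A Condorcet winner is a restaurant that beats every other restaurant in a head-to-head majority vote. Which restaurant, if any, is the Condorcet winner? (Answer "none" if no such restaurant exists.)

Ember

Head-to-head results (13 friends):
Basil–Ember: Ember 9–4.
Basil vs Cedar: Cedar wins 12–1.
Basil vs Juniper: 1+3+1+8 = 13 for Basil, 0 for Juniper — Basil by 13–0.
Basil vs Dumpling House: Basil, 12–1.
Ember vs Cedar: Ember, 10–3.
Ember vs Juniper: 13 to 0, Ember.
Ember vs Dumpling House: Ember preferred on 1+8 = 9 ballots; Ember wins 9–4.
Cedar vs Juniper: Cedar preferred on 1+3+1+8 = 13 ballots; Cedar wins 13–0.
Cedar vs Dumpling House: Cedar wins 12–1.
Juniper–Dumpling House: Dumpling House 12–1.
Ember beats each of Basil, Cedar, Juniper, Dumpling House — Ember is the Condorcet winner.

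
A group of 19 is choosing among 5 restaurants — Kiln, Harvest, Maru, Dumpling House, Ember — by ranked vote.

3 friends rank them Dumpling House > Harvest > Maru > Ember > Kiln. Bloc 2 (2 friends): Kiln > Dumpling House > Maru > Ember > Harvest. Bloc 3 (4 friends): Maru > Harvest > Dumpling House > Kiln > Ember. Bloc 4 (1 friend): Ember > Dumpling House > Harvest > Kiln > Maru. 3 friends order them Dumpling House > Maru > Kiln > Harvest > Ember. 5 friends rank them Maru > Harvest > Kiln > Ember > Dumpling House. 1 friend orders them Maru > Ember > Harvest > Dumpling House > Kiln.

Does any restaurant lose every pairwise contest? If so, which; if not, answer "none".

Ember

Head-to-head results (19 friends):
Kiln vs Harvest: Kiln is ranked higher on 2+3 = 5 ballots, Harvest on 14. Harvest wins 14–5.
Kiln vs Maru: 3 to 16, Maru.
Kiln vs Dumpling House: 2+5 = 7 for Kiln, 12 for Dumpling House — Dumpling House by 12–7.
Kiln vs Ember: Kiln wins 14–5.
Harvest vs Maru: Harvest is ranked higher on 3+1 = 4 ballots, Maru on 15. Maru wins 15–4.
Harvest vs Dumpling House: Harvest, 10–9.
Harvest vs Ember: Harvest, 15–4.
Maru vs Dumpling House: Maru is ranked higher on 4+5+1 = 10 ballots, Dumpling House on 9. Maru wins 10–9.
Maru vs Ember: 3+2+4+3+5+1 = 18 for Maru, 1 for Ember — Maru by 18–1.
Dumpling House vs Ember: Dumpling House, 12–7.
Only Ember has no wins; Ember is the Condorcet loser.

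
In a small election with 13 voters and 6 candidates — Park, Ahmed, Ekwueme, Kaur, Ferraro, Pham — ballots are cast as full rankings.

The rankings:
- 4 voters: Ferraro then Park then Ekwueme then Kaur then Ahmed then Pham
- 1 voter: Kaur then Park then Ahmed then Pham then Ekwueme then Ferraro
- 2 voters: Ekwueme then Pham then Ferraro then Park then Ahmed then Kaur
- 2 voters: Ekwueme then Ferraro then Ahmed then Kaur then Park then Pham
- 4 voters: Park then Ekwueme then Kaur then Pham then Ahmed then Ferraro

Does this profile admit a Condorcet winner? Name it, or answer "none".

none

Pairwise majorities:
Park vs Ahmed: Park is ranked higher on 4+1+2+4 = 11 ballots, Ahmed on 2. Park wins 11–2.
Park vs Ekwueme: Park preferred on 4+1+4 = 9 ballots; Park wins 9–4.
Park vs Kaur: Park is ranked higher on 4+2+4 = 10 ballots, Kaur on 3. Park wins 10–3.
Park vs Ferraro: Park preferred on 1+4 = 5 ballots; Ferraro wins 8–5.
Park vs Pham: 11 to 2, Park.
Ahmed vs Ekwueme: 1 to 12, Ekwueme.
Ahmed vs Kaur: 4 to 9, Kaur.
Ahmed vs Ferraro: 1+4 = 5 for Ahmed, 8 for Ferraro — Ferraro by 8–5.
Ahmed vs Pham: Ahmed is ranked higher on 4+1+2 = 7 ballots, Pham on 6. Ahmed wins 7–6.
Ekwueme vs Kaur: 4+2+2+4 = 12 for Ekwueme, 1 for Kaur — Ekwueme by 12–1.
Ekwueme vs Ferraro: Ekwueme is ranked higher on 1+2+2+4 = 9 ballots, Ferraro on 4. Ekwueme wins 9–4.
Ekwueme vs Pham: Ekwueme preferred on 4+2+2+4 = 12 ballots; Ekwueme wins 12–1.
Kaur vs Ferraro: Kaur preferred on 1+4 = 5 ballots; Ferraro wins 8–5.
Kaur vs Pham: Kaur is ranked higher on 4+1+2+4 = 11 ballots, Pham on 2. Kaur wins 11–2.
Ferraro vs Pham: Ferraro preferred on 4+2 = 6 ballots; Pham wins 7–6.
Every candidate loses at least once (Park loses to Ferraro; Ahmed loses to Park; Ekwueme loses to Park; Kaur loses to Park; Ferraro loses to Ekwueme; Pham loses to Park). The majority relation contains the cycle Park → Ekwueme → Ferraro → Park, so there is no Condorcet winner.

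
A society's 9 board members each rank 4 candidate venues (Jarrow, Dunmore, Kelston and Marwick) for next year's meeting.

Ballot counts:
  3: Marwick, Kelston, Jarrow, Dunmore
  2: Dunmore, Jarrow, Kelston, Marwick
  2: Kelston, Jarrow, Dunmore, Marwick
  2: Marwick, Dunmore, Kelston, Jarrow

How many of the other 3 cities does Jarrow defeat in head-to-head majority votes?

1

Jarrow against each rival (9 organisers):
Jarrow vs Dunmore: Jarrow is ranked higher on 3+2 = 5 ballots, Dunmore on 4. Jarrow wins 5–4.
Jarrow vs Kelston: Kelston wins 7–2.
Jarrow vs Marwick: 4 to 5, Marwick.
Jarrow beats Dunmore; loses to Kelston, Marwick — 1 pairwise win.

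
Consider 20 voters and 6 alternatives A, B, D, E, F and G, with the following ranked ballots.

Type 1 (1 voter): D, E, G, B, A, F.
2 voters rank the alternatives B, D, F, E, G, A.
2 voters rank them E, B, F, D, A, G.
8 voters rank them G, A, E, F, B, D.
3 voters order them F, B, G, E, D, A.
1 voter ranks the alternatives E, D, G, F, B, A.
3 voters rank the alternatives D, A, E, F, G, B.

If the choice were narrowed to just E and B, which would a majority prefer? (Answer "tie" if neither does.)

E

Ballots ranking E above B: 1 + 2 + 8 + 1 + 3 = 15.
Ballots ranking B above E: 20 − 15 = 5.
E wins the head-to-head 15–5.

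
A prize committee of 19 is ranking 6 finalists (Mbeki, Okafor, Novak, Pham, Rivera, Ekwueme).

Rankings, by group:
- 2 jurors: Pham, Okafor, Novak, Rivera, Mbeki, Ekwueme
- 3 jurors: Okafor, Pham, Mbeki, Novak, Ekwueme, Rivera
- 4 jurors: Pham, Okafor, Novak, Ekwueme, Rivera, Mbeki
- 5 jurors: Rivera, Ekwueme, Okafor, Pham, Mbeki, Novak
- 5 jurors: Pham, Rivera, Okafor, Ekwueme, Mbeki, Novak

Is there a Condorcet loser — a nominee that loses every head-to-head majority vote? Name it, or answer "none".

Novak

Head-to-head results (19 jurors):
Mbeki vs Okafor: Okafor wins 19–0.
Mbeki vs Novak: Mbeki preferred on 3+5+5 = 13 ballots; Mbeki wins 13–6.
Mbeki vs Pham: Mbeki is ranked higher on 0 ballots, Pham on 19. Pham wins 19–0.
Mbeki vs Rivera: 3 to 16, Rivera.
Mbeki vs Ekwueme: Mbeki is ranked higher on 2+3 = 5 ballots, Ekwueme on 14. Ekwueme wins 14–5.
Okafor vs Novak: Okafor preferred on 2+3+4+5+5 = 19 ballots; Okafor wins 19–0.
Okafor vs Pham: Pham, 11–8.
Okafor–Rivera: Rivera 10–9.
Okafor vs Ekwueme: Okafor is ranked higher on 2+3+4+5 = 14 ballots, Ekwueme on 5. Okafor wins 14–5.
Novak vs Pham: Novak is ranked higher on 0 ballots, Pham on 19. Pham wins 19–0.
Novak vs Rivera: Rivera, 10–9.
Novak vs Ekwueme: Ekwueme wins 10–9.
Pham vs Rivera: 14 to 5, Pham.
Pham vs Ekwueme: Pham wins 14–5.
Rivera–Ekwueme: Rivera 12–7.
Novak is beaten in every head-to-head and is the Condorcet loser.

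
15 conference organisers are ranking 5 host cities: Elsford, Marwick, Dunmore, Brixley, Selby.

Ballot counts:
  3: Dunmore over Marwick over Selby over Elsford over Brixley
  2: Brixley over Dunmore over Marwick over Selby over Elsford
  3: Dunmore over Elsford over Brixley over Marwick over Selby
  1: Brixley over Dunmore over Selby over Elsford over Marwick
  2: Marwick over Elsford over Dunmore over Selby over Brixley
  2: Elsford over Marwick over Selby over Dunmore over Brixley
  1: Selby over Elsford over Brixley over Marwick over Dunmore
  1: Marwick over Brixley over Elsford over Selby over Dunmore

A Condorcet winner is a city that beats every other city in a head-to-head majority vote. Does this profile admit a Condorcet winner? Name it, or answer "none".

Pairwise majorities:
Elsford vs Marwick: Marwick wins 8–7.
Elsford vs Dunmore: Dunmore, 9–6.
Elsford vs Brixley: 3+3+2+2+1 = 11 for Elsford, 4 for Brixley — Elsford by 11–4.
Elsford vs Selby: Elsford, 8–7.
Marwick–Dunmore: Dunmore 9–6.
Marwick vs Brixley: Marwick preferred on 3+2+2+1 = 8 ballots; Marwick wins 8–7.
Marwick–Selby: Marwick 13–2.
Dunmore vs Brixley: Dunmore, 10–5.
Dunmore vs Selby: 11 to 4, Dunmore.
Brixley vs Selby: 7 to 8, Selby.
Dunmore defeats every rival head-to-head and is the Condorcet winner.

Dunmore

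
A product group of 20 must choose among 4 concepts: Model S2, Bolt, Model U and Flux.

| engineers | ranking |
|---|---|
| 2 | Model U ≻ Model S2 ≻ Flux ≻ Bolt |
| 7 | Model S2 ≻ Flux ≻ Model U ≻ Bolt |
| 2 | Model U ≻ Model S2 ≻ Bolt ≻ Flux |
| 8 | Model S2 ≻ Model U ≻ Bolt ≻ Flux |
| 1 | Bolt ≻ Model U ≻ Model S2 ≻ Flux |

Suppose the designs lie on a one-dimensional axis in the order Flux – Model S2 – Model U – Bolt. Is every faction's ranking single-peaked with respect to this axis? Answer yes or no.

Axis positions: Flux=1, Model S2=2, Model U=3, Bolt=4.
Faction 1 (peak Model U at position 3): ranking walks positions 3-2-1-4, expanding outward from the peak — single-peaked.
Faction 2 (peak Model S2 at position 2): ranking walks positions 2-1-3-4, expanding outward from the peak — single-peaked.
Faction 3 (peak Model U at position 3): ranking walks positions 3-2-4-1, expanding outward from the peak — single-peaked.
Faction 4 (peak Model S2 at position 2): ranking walks positions 2-3-4-1, expanding outward from the peak — single-peaked.
Faction 5 (peak Bolt at position 4): ranking walks positions 4-3-2-1, expanding outward from the peak — single-peaked.
Every ranking is single-peaked on this axis.

yes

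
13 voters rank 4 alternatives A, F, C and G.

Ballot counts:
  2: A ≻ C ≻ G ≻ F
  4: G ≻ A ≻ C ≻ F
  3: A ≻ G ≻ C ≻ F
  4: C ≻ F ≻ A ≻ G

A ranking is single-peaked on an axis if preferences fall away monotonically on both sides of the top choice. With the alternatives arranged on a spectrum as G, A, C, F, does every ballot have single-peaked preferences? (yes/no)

yes

Axis positions: G=1, A=2, C=3, F=4.
Type 1 (peak A at position 2): ranking walks positions 2-3-1-4, expanding outward from the peak — single-peaked.
Type 2 (peak G at position 1): ranking walks positions 1-2-3-4, expanding outward from the peak — single-peaked.
Type 3 (peak A at position 2): ranking walks positions 2-1-3-4, expanding outward from the peak — single-peaked.
Type 4 (peak C at position 3): ranking walks positions 3-4-2-1, expanding outward from the peak — single-peaked.
Every ranking is single-peaked on this axis.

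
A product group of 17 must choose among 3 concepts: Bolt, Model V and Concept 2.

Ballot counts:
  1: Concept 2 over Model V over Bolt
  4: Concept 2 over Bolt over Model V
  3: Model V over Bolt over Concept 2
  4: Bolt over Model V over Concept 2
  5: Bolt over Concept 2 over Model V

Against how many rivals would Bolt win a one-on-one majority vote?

Bolt against each rival (17 engineers):
Bolt vs Model V: Bolt wins 13–4.
Bolt vs Concept 2: Bolt, 12–5.
Bolt beats Model V, Concept 2 — 2 pairwise wins.

2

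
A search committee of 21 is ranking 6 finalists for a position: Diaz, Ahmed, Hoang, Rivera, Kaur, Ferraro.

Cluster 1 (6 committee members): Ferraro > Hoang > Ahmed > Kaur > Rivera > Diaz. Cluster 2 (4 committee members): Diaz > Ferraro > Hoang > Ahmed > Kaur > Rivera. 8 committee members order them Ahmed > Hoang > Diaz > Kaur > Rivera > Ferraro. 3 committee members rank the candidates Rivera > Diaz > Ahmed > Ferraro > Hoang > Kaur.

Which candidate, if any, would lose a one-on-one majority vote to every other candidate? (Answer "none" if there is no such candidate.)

none

Head-to-head results (21 committee members):
Diaz vs Ahmed: 7 to 14, Ahmed.
Diaz vs Hoang: 7 to 14, Hoang.
Diaz vs Rivera: Diaz is ranked higher on 4+8 = 12 ballots, Rivera on 9. Diaz wins 12–9.
Diaz vs Kaur: Diaz preferred on 4+8+3 = 15 ballots; Diaz wins 15–6.
Diaz vs Ferraro: Diaz, 15–6.
Ahmed vs Hoang: Ahmed wins 11–10.
Ahmed–Rivera: Ahmed 18–3.
Ahmed vs Kaur: Ahmed preferred on 6+4+8+3 = 21 ballots; Ahmed wins 21–0.
Ahmed vs Ferraro: Ahmed wins 11–10.
Hoang vs Rivera: Hoang, 18–3.
Hoang vs Kaur: Hoang is ranked higher on 6+4+8+3 = 21 ballots, Kaur on 0. Hoang wins 21–0.
Hoang vs Ferraro: Ferraro wins 13–8.
Rivera vs Kaur: 3 to 18, Kaur.
Rivera vs Ferraro: 8+3 = 11 for Rivera, 10 for Ferraro — Rivera by 11–10.
Kaur–Ferraro: Ferraro 13–8.
Every candidate wins at least one matchup (Diaz beats Rivera; Ahmed beats Diaz; Hoang beats Diaz; Rivera beats Ferraro; Kaur beats Rivera; Ferraro beats Hoang), so there is no Condorcet loser.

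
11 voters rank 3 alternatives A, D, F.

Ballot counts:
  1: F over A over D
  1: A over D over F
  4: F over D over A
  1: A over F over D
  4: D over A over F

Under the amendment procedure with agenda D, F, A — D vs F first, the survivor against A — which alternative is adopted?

Round 1: D vs F — 5–6, F advances.
Round 2: F vs A — 5–6, A advances.
The agenda winner is A.

A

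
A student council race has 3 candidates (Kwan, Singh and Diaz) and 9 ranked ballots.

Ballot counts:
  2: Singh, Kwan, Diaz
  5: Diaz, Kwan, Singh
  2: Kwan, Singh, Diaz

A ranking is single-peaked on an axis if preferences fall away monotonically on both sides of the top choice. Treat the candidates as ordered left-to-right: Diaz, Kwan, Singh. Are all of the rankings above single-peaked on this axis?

yes

Axis positions: Diaz=1, Kwan=2, Singh=3.
Type 1 (peak Singh at position 3): ranking walks positions 3-2-1, expanding outward from the peak — single-peaked.
Type 2 (peak Diaz at position 1): ranking walks positions 1-2-3, expanding outward from the peak — single-peaked.
Type 3 (peak Kwan at position 2): ranking walks positions 2-3-1, expanding outward from the peak — single-peaked.
Every ranking is single-peaked on this axis.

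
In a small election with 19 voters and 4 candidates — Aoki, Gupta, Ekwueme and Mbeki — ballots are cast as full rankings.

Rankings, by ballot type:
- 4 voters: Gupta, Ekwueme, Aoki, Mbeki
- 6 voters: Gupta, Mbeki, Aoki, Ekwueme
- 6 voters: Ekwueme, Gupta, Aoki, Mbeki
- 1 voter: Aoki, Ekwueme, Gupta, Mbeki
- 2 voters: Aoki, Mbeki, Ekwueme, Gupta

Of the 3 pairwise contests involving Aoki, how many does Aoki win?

1

Aoki against each rival (19 voters):
Aoki vs Gupta: Aoki preferred on 1+2 = 3 ballots; Gupta wins 16–3.
Aoki vs Ekwueme: 9 to 10, Ekwueme.
Aoki vs Mbeki: 13 to 6, Aoki.
Aoki beats Mbeki; loses to Gupta, Ekwueme — 1 pairwise win.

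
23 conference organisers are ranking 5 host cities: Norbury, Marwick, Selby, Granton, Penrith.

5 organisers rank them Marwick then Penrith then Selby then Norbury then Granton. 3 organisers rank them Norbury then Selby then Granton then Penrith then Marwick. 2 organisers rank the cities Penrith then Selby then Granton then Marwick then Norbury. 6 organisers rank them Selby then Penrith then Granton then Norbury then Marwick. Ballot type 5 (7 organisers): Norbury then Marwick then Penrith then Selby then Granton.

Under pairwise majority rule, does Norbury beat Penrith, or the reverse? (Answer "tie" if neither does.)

Penrith

Ballots ranking Norbury above Penrith: 3 + 7 = 10.
Ballots ranking Penrith above Norbury: 23 − 10 = 13.
Penrith wins the head-to-head 13–10.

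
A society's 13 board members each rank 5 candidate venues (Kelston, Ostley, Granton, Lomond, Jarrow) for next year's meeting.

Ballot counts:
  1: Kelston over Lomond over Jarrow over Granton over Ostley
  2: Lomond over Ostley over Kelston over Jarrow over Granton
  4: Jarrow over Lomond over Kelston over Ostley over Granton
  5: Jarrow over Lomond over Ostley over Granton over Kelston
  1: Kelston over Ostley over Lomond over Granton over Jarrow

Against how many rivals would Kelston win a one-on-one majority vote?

1

Kelston against each rival (13 organisers):
Kelston–Ostley: Ostley 7–6.
Kelston vs Granton: 1+2+4+1 = 8 for Kelston, 5 for Granton — Kelston by 8–5.
Kelston–Lomond: Lomond 11–2.
Kelston vs Jarrow: Jarrow wins 9–4.
Kelston beats Granton; loses to Ostley, Lomond, Jarrow — 1 pairwise win.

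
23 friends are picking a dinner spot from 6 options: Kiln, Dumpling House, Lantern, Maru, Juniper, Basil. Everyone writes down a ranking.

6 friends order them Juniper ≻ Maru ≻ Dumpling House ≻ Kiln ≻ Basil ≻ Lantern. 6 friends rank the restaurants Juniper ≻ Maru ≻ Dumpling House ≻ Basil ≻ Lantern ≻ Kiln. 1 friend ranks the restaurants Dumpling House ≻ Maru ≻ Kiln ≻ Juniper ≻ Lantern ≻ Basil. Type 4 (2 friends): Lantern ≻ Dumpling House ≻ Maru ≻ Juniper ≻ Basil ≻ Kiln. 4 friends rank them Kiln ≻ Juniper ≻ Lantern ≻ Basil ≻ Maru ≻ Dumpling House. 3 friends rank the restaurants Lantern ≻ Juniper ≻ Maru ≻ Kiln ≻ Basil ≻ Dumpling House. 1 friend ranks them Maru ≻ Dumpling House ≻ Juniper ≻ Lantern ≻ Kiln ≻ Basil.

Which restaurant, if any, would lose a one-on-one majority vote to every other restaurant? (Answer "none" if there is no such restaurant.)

Head-to-head results (23 friends):
Kiln vs Dumpling House: Kiln is ranked higher on 4+3 = 7 ballots, Dumpling House on 16. Dumpling House wins 16–7.
Kiln vs Lantern: 11 to 12, Lantern.
Kiln vs Maru: Maru, 19–4.
Kiln vs Juniper: Juniper, 18–5.
Kiln vs Basil: Kiln is ranked higher on 6+1+4+3+1 = 15 ballots, Basil on 8. Kiln wins 15–8.
Dumpling House vs Lantern: Dumpling House, 14–9.
Dumpling House vs Maru: Dumpling House is ranked higher on 1+2 = 3 ballots, Maru on 20. Maru wins 20–3.
Dumpling House–Juniper: Juniper 19–4.
Dumpling House vs Basil: Dumpling House preferred on 6+6+1+2+1 = 16 ballots; Dumpling House wins 16–7.
Lantern vs Maru: Maru wins 14–9.
Lantern–Juniper: Juniper 18–5.
Lantern vs Basil: Lantern is ranked higher on 1+2+4+3+1 = 11 ballots, Basil on 12. Basil wins 12–11.
Maru vs Juniper: Juniper, 19–4.
Maru vs Basil: 19 to 4, Maru.
Juniper vs Basil: Juniper wins 23–0.
No restaurant is winless: Kiln beats Basil; Dumpling House beats Kiln; Lantern beats Kiln; Maru beats Kiln; Juniper beats Kiln; Basil beats Lantern. There is no Condorcet loser.

none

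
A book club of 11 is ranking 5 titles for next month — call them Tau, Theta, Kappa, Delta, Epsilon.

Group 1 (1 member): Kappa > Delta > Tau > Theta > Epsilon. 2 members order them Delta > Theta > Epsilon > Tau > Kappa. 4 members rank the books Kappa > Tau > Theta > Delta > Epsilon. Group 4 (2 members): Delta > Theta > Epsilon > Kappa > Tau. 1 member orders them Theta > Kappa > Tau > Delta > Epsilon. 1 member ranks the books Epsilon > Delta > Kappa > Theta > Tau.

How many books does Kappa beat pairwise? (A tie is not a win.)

Kappa against each rival (11 members):
Kappa–Tau: Kappa 9–2.
Kappa vs Theta: Kappa is ranked higher on 1+4+1 = 6 ballots, Theta on 5. Kappa wins 6–5.
Kappa vs Delta: Kappa wins 6–5.
Kappa vs Epsilon: Kappa preferred on 1+4+1 = 6 ballots; Kappa wins 6–5.
Kappa beats Tau, Theta, Delta, Epsilon — 4 pairwise wins.

4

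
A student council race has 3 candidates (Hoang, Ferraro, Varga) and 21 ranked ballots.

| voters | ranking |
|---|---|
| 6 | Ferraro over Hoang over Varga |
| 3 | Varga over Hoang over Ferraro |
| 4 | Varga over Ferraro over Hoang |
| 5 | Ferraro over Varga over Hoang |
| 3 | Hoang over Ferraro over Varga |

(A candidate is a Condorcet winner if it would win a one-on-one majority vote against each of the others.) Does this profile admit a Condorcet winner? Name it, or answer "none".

Pairwise majorities:
Hoang vs Ferraro: Ferraro wins 15–6.
Hoang vs Varga: Varga, 12–9.
Ferraro vs Varga: Ferraro, 14–7.
Ferraro defeats every rival head-to-head and is the Condorcet winner.

Ferraro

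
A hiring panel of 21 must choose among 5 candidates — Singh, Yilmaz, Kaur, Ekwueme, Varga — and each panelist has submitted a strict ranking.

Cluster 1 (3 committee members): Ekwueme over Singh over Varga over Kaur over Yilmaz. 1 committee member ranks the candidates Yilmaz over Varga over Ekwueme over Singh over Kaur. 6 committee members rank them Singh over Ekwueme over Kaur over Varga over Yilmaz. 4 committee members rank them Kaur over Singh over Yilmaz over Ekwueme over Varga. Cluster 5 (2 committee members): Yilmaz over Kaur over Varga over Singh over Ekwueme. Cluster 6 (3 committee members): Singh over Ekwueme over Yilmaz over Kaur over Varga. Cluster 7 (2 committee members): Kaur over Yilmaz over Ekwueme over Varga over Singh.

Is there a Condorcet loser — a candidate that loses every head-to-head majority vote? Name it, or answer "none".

Head-to-head results (21 committee members):
Singh vs Yilmaz: Singh wins 16–5.
Singh vs Kaur: Singh, 13–8.
Singh vs Ekwueme: Singh wins 15–6.
Singh vs Varga: Singh wins 16–5.
Yilmaz vs Kaur: 6 to 15, Kaur.
Yilmaz vs Ekwueme: Yilmaz preferred on 1+4+2+2 = 9 ballots; Ekwueme wins 12–9.
Yilmaz vs Varga: Yilmaz preferred on 1+4+2+3+2 = 12 ballots; Yilmaz wins 12–9.
Kaur vs Ekwueme: Kaur preferred on 4+2+2 = 8 ballots; Ekwueme wins 13–8.
Kaur vs Varga: Kaur preferred on 6+4+2+3+2 = 17 ballots; Kaur wins 17–4.
Ekwueme–Varga: Ekwueme 18–3.
Varga is beaten in every head-to-head and is the Condorcet loser.

Varga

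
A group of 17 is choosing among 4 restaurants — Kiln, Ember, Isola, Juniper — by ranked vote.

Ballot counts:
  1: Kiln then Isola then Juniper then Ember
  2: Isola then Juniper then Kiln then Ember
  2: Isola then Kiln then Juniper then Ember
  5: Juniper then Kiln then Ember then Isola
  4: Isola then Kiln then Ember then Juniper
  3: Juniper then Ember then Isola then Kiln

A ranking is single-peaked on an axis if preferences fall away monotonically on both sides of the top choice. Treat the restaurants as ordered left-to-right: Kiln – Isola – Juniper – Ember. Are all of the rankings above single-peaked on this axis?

Axis positions: Kiln=1, Isola=2, Juniper=3, Ember=4.
Group 1 (peak Kiln at position 1): ranking walks positions 1-2-3-4, expanding outward from the peak — single-peaked.
Group 2 (peak Isola at position 2): ranking walks positions 2-3-1-4, expanding outward from the peak — single-peaked.
Group 3 (peak Isola at position 2): ranking walks positions 2-1-3-4, expanding outward from the peak — single-peaked.
Group 4: ranking walks positions 3-1-4-2; Kiln is ranked above Isola even though Isola lies between Kiln and the peak Juniper on the axis — preferences dip and rise again. Not single-peaked.
Group 5: ranking walks positions 2-1-4-3; Ember is ranked above Juniper even though Juniper lies between Ember and the peak Isola on the axis — preferences dip and rise again. Not single-peaked.
Group 6 (peak Juniper at position 3): ranking walks positions 3-4-2-1, expanding outward from the peak — single-peaked.
Group 4 violates single-peakedness, so the profile is not single-peaked on this axis.

no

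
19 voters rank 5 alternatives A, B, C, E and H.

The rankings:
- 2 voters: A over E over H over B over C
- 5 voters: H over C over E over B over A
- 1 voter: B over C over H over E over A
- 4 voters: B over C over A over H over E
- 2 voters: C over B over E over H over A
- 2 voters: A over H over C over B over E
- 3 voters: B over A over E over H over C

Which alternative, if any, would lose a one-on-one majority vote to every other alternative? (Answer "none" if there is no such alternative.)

E

Head-to-head results (19 voters):
A vs B: 4 to 15, B.
A vs C: A preferred on 2+2+3 = 7 ballots; C wins 12–7.
A vs E: A preferred on 2+4+2+3 = 11 ballots; A wins 11–8.
A vs H: A preferred on 2+4+2+3 = 11 ballots; A wins 11–8.
B vs C: 2+1+4+3 = 10 for B, 9 for C — B by 10–9.
B–E: B 12–7.
B vs H: 1+4+2+3 = 10 for B, 9 for H — B by 10–9.
C vs E: 5+1+4+2+2 = 14 for C, 5 for E — C by 14–5.
C–H: H 12–7.
E–H: H 12–7.
E is beaten in every head-to-head and is the Condorcet loser.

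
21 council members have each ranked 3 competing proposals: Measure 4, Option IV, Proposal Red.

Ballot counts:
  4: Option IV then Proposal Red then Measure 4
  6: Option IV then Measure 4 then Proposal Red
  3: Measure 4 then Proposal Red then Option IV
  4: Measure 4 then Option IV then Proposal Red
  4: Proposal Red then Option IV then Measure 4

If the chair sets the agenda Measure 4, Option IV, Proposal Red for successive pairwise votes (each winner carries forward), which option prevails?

Round 1: Measure 4 vs Option IV — 7–14, Option IV advances.
Round 2: Option IV vs Proposal Red — 14–7, Option IV advances.
Option IV survives the agenda.

Option IV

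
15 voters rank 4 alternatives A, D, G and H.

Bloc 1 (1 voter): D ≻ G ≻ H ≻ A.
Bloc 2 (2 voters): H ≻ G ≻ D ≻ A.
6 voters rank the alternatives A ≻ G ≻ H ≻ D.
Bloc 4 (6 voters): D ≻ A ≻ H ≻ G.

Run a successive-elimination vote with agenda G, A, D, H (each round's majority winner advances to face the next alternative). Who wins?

H

Round 1: G vs A — 3–12, A advances.
Round 2: A vs D — 6–9, D advances.
Round 3: D vs H — 7–8, H advances.
H survives the agenda.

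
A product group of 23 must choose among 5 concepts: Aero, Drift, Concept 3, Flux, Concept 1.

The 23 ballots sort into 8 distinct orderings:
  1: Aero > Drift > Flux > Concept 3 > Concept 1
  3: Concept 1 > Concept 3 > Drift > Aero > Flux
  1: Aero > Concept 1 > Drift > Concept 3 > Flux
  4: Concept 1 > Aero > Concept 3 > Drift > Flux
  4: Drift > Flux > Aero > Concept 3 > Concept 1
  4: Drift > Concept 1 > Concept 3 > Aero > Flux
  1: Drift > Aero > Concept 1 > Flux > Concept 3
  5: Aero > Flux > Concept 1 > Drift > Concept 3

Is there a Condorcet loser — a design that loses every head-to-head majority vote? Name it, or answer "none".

Flux

Pairwise majorities:
Aero vs Drift: 1+1+4+5 = 11 for Aero, 12 for Drift — Drift by 12–11.
Aero vs Concept 3: Aero, 16–7.
Aero vs Flux: Aero preferred on 19 ballots; Aero wins 19–4.
Aero–Concept 1: Aero 12–11.
Drift vs Concept 3: 16 to 7, Drift.
Drift vs Flux: Drift, 18–5.
Drift vs Concept 1: 10 to 13, Concept 1.
Concept 3–Flux: Concept 3 12–11.
Concept 3 vs Concept 1: 5 to 18, Concept 1.
Flux vs Concept 1: Concept 1 wins 13–10.
Flux is beaten in every head-to-head and is the Condorcet loser.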